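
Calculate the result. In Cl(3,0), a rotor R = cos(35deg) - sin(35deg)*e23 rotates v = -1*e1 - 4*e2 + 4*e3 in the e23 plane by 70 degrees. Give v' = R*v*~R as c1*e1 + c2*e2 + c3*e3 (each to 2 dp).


Rotor R = cos(35deg) - sin(35deg)*e23
Rotation angle theta = 2 * 35 = 70 degrees in the e23 plane (e2 -> e3).
The component perpendicular to the plane (e1) is invariant: v'_1 = v1 = -1.00
cos(70deg) = 0.3420, sin(70deg) = 0.9397
v'_2 = v2*cos(theta) - v3*sin(theta) = -4*0.3420 - 4*0.9397 = -5.13
v'_3 = v2*sin(theta) + v3*cos(theta) = -4*0.9397 + 4*0.3420 = -2.39
v' = -1.00*e1 - 5.13*e2 - 2.39*e3


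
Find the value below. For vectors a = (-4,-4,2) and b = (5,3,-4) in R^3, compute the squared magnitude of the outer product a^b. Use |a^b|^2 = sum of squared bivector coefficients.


a wedge b = (a1*b2 - a2*b1)*e12 + (a1*b3 - a3*b1)*e13 + (a2*b3 - a3*b2)*e23
e12 coeff: (-4)*3 - (-4)*5 = -12 - (-20) = 8
e13 coeff: (-4)*(-4) - 2*5 = 16 - 10 = 6
e23 coeff: (-4)*(-4) - 2*3 = 16 - 6 = 10
|a wedge b|^2 = 8^2 + 6^2 + 10^2
= 64 + 36 + 100
= 200


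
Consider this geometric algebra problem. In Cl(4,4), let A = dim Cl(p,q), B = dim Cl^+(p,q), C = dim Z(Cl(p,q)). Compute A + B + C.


n = 4 + 4 = 8
Total dim = 2^8 = 256
Even subalgebra dim = 2^7 = 128
n is even, so center dim = 1
Sum = 256 + 128 + 1 = 385


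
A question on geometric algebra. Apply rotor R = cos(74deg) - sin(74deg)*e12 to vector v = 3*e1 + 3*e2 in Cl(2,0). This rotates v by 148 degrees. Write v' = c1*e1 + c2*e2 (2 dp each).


Rotor R = cos(74deg) - sin(74deg)*e12
Rotation angle theta = 2 * 74 = 148 degrees
v' = R*v*~R rotates v by theta.
cos(148deg) = -0.8480, sin(148deg) = 0.5299
v'_1 = 3*cos(148deg) - 3*sin(148deg)
= 3*(-0.8480) - 3*0.5299
= -4.13
v'_2 = 3*sin(148deg) + 3*cos(148deg)
= 3*0.5299 + 3*(-0.8480)
= -0.95
v' = -4.13*e1 - 0.95*e2


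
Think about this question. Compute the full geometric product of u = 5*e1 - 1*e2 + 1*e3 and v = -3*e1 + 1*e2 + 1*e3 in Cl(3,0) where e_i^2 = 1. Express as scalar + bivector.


In Cl(3,0): e_i^2 = 1, e_ie_j = -e_je_i for i != j.
Scalar part = u . v = 5*(-3) + (-1)*1 + 1*1
= -15 + (-1) + 1 = -15
e12 coeff = 5*1 - (-1)*(-3) = 5 - 3 = 2
e13 coeff = 5*1 - 1*(-3) = 5 - (-3) = 8
e23 coeff = (-1)*1 - 1*1 = -1 - 1 = -2
uv = -15 + 2*e12 + 8*e13 - 2*e23


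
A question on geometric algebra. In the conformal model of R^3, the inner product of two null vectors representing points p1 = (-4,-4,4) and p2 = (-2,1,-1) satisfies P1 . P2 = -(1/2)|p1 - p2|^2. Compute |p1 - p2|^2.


p1 - p2 = (-2, -5, 5)
|p1 - p2|^2 = (-2)^2 + (-5)^2 + 5^2
= 4 + 25 + 25
= 54


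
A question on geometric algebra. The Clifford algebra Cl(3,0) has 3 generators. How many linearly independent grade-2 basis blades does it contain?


Number of grade-k basis blades in Cl(p,q) with n = p + q is C(n, k).
n = 3 + 0 = 3
C(3, 2) = 3! / (2! * 1!)
= 6 / (2 * 1)
= 3


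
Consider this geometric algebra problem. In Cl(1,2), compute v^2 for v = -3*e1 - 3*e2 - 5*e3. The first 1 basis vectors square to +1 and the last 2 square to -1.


v^2 = sum of c_i^2 * e_i^2
Positive signature terms (e_i^2 = +1): (-3)^2 = 9
Negative signature terms (e_j^2 = -1): (-3)^2 + (-5)^2 = 34
v^2 = 9 - 34 = -25


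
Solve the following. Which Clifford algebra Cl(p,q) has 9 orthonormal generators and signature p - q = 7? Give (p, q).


We need p + q = 9 and p - q = 7.
Adding: 2p = 9 + 7 = 16, so p = 8.
Then q = 9 - 8 = 1.
(p, q) = (8, 1)


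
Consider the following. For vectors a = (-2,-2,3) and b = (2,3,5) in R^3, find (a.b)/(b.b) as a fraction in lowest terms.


Projection coefficient = (a . b) / (b . b)
a . b = (-2)*2 + (-2)*3 + 3*5
= -4 + (-6) + 15 = 5
b . b = 2^2 + 3^2 + 5^2
= 4 + 9 + 25 = 38
Coefficient = 5/38
In lowest terms: 5/38


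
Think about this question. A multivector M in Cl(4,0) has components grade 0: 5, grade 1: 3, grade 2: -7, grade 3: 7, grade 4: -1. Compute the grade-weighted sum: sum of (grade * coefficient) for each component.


Grade-weighted sum = sum of grade_k * coefficient_k
0*5 = 0
1*3 = 3
2*(-7) = -14
3*7 = 21
4*(-1) = -4
Total = 0 + 3 + (-14) + 21 + (-4) = 6


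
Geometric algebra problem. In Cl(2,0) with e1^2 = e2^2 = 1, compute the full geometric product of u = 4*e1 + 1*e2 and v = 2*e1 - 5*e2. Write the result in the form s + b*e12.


Expand: (4*e1 + 1*e2)(2*e1 - 5*e2)
= 4*2*e1e1 + 4*(-5)*e1e2 + 1*2*e2e1 + 1*(-5)*e2e2
Using e1^2 = e2^2 = 1, e2e1 = -e1e2:
Scalar part s = 4*2 + 1*(-5) = 8 + (-5) = 3
Bivector part b = 4*(-5) - 1*2 = -20 - 2 = -22
uv = 3 - 22*e12


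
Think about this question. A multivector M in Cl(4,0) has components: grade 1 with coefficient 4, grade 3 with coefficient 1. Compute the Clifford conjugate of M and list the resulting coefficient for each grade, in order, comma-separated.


Clifford conjugate sign for grade k: (-1)^(k(k+1)/2)
Grade 1: (-1)^(1*2/2) = (-1)^1 = -1, coeff 4 -> -4
Grade 3: (-1)^(3*4/2) = (-1)^6 = 1, coeff 1 -> 1
Conjugated coefficients: -4, 1


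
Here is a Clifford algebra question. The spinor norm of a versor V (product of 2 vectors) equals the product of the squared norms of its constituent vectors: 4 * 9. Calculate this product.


Spinor norm N(V) = |v1|^2 * |v2|^2 * ... * |v2|^2
= 4 * 9
Running product: 4, 36
N(V) = 36


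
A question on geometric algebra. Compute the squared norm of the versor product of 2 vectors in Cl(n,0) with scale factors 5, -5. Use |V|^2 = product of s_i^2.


Each vector v_i has |v_i|^2 = s_i^2
Squared scales: 5^2 = 25, (-5)^2 = 25
|V|^2 = 25 * 25
= 625


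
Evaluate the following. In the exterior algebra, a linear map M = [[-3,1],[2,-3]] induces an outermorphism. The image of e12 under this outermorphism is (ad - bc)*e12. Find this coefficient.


The outermorphism of a linear map f sends e1^e2 to f(e1)^f(e2).
f(e1) = -3*e1 + 2*e2
f(e2) = 1*e1 - 3*e2
f(e1) ^ f(e2) = (-3*e1 + 2*e2) ^ (1*e1 - 3*e2)
= (-3)*(-3)*e12 + 2*1*e21
= (9 - 2)*e12
= 7*e12
Coefficient = 7


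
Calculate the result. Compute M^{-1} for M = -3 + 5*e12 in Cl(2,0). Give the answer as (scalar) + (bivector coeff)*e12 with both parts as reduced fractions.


M = -3 + 5*e12, where e12^2 = -1.
Since M commutes with its reverse ~M = a - b*e12, M * ~M = a^2 - b^2*e12^2 = a^2 + b^2.
So M^{-1} = ~M / (a^2 + b^2) = (a - b*e12)/(a^2 + b^2).
a^2 + b^2 = 9 + 25 = 34
Scalar part = -3/34 = -3/34
Bivector coeff = -5/34 = -5/34
M^{-1} = -3/34 - 5/34*e12


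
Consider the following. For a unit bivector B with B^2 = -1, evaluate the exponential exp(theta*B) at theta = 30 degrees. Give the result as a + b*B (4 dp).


For a unit bivector B with B^2 = -1, the exponential series gives
e^(theta*B) = cos(theta) + sin(theta)*B (the GA analogue of Euler's formula).
theta = 30 degrees = 0.523599 rad
cos(30 deg) = 0.8660
sin(30 deg) = 0.5000
exp(theta*B) = 0.8660 + 0.5000*B


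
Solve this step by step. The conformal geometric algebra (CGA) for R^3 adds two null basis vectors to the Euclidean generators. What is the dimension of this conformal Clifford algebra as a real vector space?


The conformal model of R^3 uses Cl(4,1): the 3 Euclidean generators plus two extra orthogonal generators e+ (e+^2 = +1) and e- (e-^2 = -1), from which the null vectors e0, einf are built.
Number of generators m = 3 + 2 = 5.
dim Cl(p,q) = 2^m = 2^5 = 32


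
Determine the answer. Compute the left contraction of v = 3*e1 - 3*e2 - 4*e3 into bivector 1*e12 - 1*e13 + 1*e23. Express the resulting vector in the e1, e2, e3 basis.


Left contraction v _| B = <vB>_1 (grade-1 part of the geometric product vB).
Using e1_|e12 = e2, e2_|e12 = -e1, e1_|e13 = e3, e3_|e13 = -e1, e2_|e23 = e3, e3_|e23 = -e2:
e1 coeff: -v2*b12 - v3*b13 = -(-3)*(1) - (-4)*(-1) = -1
e2 coeff: v1*b12 - v3*b23 = (3)*(1) - (-4)*(1) = 7
e3 coeff: v1*b13 + v2*b23 = (3)*(-1) + (-3)*(1) = -6
v _| B = -1*e1 + 7*e2 - 6*e3


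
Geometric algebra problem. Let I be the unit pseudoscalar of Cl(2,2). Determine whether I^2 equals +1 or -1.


The pseudoscalar I = e1...e_n (product of all n generators) of Cl(p,q) satisfies I^2 = (-1)^(q + n(n-1)/2).
p = 2, q = 2, n = p + q = 4
n(n-1)/2 = 4 * 3 / 2 = 6
Exponent = q + n(n-1)/2 = 2 + 6 = 8
I^2 = (-1)^8 = +1


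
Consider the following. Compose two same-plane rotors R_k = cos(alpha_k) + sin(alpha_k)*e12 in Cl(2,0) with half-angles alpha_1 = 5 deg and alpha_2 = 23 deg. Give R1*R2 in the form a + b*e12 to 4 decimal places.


Same-plane rotors commute and their half-angles add:
R1*R2 = cos(a1 + a2) + sin(a1 + a2)*e12.
a1 + a2 = 5 + 23 = 28 deg
cos(28 deg) = 0.8829
sin(28 deg) = 0.4695
R1*R2 = 0.8829 + 0.4695*e12


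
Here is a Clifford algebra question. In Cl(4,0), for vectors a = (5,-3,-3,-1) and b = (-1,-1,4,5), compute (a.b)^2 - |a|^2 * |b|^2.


a . b = 5*(-1) + (-3)*(-1) + (-3)*4 + (-1)*5
= -5 + 3 + (-12) + (-5) = -19
|a|^2 = 5^2 + (-3)^2 + (-3)^2 + (-1)^2 = 44
|b|^2 = (-1)^2 + (-1)^2 + 4^2 + 5^2 = 43
(a.b)^2 = (-19)^2 = 361
|a|^2 * |b|^2 = 44 * 43 = 1892
Result = 361 - 1892 = -1531


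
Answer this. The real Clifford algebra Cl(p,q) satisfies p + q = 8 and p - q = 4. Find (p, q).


We need p + q = 8 and p - q = 4.
Adding: 2p = 8 + 4 = 12, so p = 6.
Then q = 8 - 6 = 2.
(p, q) = (6, 2)


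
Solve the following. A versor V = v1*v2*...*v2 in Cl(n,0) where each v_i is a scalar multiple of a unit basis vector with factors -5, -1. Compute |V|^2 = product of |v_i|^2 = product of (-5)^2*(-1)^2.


Each vector v_i has |v_i|^2 = s_i^2
Squared scales: (-5)^2 = 25, (-1)^2 = 1
|V|^2 = 25 * 1
= 25


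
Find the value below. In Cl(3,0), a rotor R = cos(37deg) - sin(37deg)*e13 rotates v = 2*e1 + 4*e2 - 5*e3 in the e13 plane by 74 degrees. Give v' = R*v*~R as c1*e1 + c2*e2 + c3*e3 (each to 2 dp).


Rotor R = cos(37deg) - sin(37deg)*e13
Rotation angle theta = 2 * 37 = 74 degrees in the e13 plane (e1 -> e3).
The component perpendicular to the plane (e2) is invariant: v'_2 = v2 = 4.00
cos(74deg) = 0.2756, sin(74deg) = 0.9613
v'_1 = v1*cos(theta) - v3*sin(theta) = 2*0.2756 - (-5)*0.9613 = 5.36
v'_3 = v1*sin(theta) + v3*cos(theta) = 2*0.9613 + (-5)*0.2756 = 0.54
v' = 5.36*e1 + 4.00*e2 + 0.54*e3


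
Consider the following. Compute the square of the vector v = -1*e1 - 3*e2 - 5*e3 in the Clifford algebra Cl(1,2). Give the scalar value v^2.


v^2 = sum of c_i^2 * e_i^2
Positive signature terms (e_i^2 = +1): (-1)^2 = 1
Negative signature terms (e_j^2 = -1): (-3)^2 + (-5)^2 = 34
v^2 = 1 - 34 = -33


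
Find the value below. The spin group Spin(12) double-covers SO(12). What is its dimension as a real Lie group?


Spin(n) double-covers SO(n); both have Lie algebra so(n) of dimension n(n-1)/2.
n = 12
n(n-1) = 12 * 11 = 132
dim Spin(12) = 132/2 = 66


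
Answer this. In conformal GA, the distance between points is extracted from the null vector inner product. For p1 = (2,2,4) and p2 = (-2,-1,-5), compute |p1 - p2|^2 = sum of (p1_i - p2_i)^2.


p1 - p2 = (4, 3, 9)
|p1 - p2|^2 = 4^2 + 3^2 + 9^2
= 16 + 9 + 81
= 106


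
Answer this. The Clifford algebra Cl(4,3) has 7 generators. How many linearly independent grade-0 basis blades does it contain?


Number of grade-k basis blades in Cl(p,q) with n = p + q is C(n, k).
n = 4 + 3 = 7
C(7, 0) = 7! / (0! * 7!)
= 5040 / (1 * 5040)
= 1


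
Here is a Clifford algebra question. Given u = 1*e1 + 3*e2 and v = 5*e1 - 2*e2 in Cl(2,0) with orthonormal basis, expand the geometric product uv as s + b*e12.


Expand: (1*e1 + 3*e2)(5*e1 - 2*e2)
= 1*5*e1e1 + 1*(-2)*e1e2 + 3*5*e2e1 + 3*(-2)*e2e2
Using e1^2 = e2^2 = 1, e2e1 = -e1e2:
Scalar part s = 1*5 + 3*(-2) = 5 + (-6) = -1
Bivector part b = 1*(-2) - 3*5 = -2 - 15 = -17
uv = -1 - 17*e12


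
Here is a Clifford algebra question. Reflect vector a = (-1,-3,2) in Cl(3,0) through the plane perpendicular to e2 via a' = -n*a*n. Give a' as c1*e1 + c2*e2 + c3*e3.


Reflection formula: a' = -n*a*n, with n = e2 (unit vector, n^2 = 1).
For reflection through hyperplane perp to e2:
The component along e2 flips sign, others stay.
a = (-1, -3, 2)
a' = (-1, 3, 2)
a' = -1*e1 + 3*e2 + 2*e3


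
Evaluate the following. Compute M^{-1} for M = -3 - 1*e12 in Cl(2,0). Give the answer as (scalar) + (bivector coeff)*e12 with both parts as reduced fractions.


M = -3 - 1*e12, where e12^2 = -1.
Since M commutes with its reverse ~M = a - b*e12, M * ~M = a^2 - b^2*e12^2 = a^2 + b^2.
So M^{-1} = ~M / (a^2 + b^2) = (a - b*e12)/(a^2 + b^2).
a^2 + b^2 = 9 + 1 = 10
Scalar part = -3/10 = -3/10
Bivector coeff = 1/10 = 1/10
M^{-1} = -3/10 + 1/10*e12


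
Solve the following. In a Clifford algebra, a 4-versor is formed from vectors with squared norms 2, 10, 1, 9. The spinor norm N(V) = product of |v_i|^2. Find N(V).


Spinor norm N(V) = |v1|^2 * |v2|^2 * ... * |v4|^2
= 2 * 10 * 1 * 9
Running product: 2, 20, 20, 180
N(V) = 180


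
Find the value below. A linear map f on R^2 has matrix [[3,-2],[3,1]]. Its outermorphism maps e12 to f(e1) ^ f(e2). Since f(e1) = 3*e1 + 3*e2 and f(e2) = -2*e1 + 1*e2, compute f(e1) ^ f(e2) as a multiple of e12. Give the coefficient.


The outermorphism of a linear map f sends e1^e2 to f(e1)^f(e2).
f(e1) = 3*e1 + 3*e2
f(e2) = -2*e1 + 1*e2
f(e1) ^ f(e2) = (3*e1 + 3*e2) ^ (-2*e1 + 1*e2)
= 3*1*e12 + 3*(-2)*e21
= (3 - (-6))*e12
= 9*e12
Coefficient = 9


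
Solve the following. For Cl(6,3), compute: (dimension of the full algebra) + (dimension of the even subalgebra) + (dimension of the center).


n = 6 + 3 = 9
Total dim = 2^9 = 512
Even subalgebra dim = 2^8 = 256
n is odd, so center dim = 2
Sum = 512 + 256 + 2 = 770


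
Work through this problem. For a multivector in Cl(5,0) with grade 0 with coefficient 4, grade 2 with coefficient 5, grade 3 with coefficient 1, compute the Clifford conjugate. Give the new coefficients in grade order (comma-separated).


Clifford conjugate sign for grade k: (-1)^(k(k+1)/2)
Grade 0: (-1)^(0*1/2) = (-1)^0 = 1, coeff 4 -> 4
Grade 2: (-1)^(2*3/2) = (-1)^3 = -1, coeff 5 -> -5
Grade 3: (-1)^(3*4/2) = (-1)^6 = 1, coeff 1 -> 1
Conjugated coefficients: 4, -5, 1


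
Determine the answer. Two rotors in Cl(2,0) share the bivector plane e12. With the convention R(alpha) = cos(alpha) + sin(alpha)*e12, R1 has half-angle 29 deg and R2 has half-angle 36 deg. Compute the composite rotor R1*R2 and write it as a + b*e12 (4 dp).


Same-plane rotors commute and their half-angles add:
R1*R2 = cos(a1 + a2) + sin(a1 + a2)*e12.
a1 + a2 = 29 + 36 = 65 deg
cos(65 deg) = 0.4226
sin(65 deg) = 0.9063
R1*R2 = 0.4226 + 0.9063*e12


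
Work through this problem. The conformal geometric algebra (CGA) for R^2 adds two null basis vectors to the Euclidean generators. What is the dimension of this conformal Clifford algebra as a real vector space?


The conformal model of R^2 uses Cl(3,1): the 2 Euclidean generators plus two extra orthogonal generators e+ (e+^2 = +1) and e- (e-^2 = -1), from which the null vectors e0, einf are built.
Number of generators m = 2 + 2 = 4.
dim Cl(p,q) = 2^m = 2^4 = 16


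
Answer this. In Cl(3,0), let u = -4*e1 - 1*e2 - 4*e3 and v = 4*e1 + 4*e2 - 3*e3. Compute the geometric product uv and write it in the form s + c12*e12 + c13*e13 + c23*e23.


In Cl(3,0): e_i^2 = 1, e_ie_j = -e_je_i for i != j.
Scalar part = u . v = (-4)*4 + (-1)*4 + (-4)*(-3)
= -16 + (-4) + 12 = -8
e12 coeff = (-4)*4 - (-1)*4 = -16 - (-4) = -12
e13 coeff = (-4)*(-3) - (-4)*4 = 12 - (-16) = 28
e23 coeff = (-1)*(-3) - (-4)*4 = 3 - (-16) = 19
uv = -8 - 12*e12 + 28*e13 + 19*e23


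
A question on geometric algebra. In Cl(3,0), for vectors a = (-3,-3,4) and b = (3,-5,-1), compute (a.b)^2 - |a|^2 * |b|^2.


a . b = (-3)*3 + (-3)*(-5) + 4*(-1)
= -9 + 15 + (-4) = 2
|a|^2 = (-3)^2 + (-3)^2 + 4^2 = 34
|b|^2 = 3^2 + (-5)^2 + (-1)^2 = 35
(a.b)^2 = 2^2 = 4
|a|^2 * |b|^2 = 34 * 35 = 1190
Result = 4 - 1190 = -1186


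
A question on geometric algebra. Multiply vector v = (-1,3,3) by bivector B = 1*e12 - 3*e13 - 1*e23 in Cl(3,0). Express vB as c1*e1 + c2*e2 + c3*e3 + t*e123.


vB has grade-1 (vector) and grade-3 (trivector) parts: vB = (v _| B) + (v ^ B).
Vector part <vB>_1:
  e1: -v2*b12 - v3*b13 = -(3)*(1) - (3)*(-3) = 6
  e2: v1*b12 - v3*b23 = (-1)*(1) - (3)*(-1) = 2
  e3: v1*b13 + v2*b23 = (-1)*(-3) + (3)*(-1) = 0
Trivector part <vB>_3:
  e123: v1*b23 - v2*b13 + v3*b12 = (-1)*(-1) - (3)*(-3) + (3)*(1) = 13
vB = 6*e1 + 2*e2 + 0*e3 + 13*e123


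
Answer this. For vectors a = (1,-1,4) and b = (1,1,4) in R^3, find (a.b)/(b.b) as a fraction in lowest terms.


Projection coefficient = (a . b) / (b . b)
a . b = 1*1 + (-1)*1 + 4*4
= 1 + (-1) + 16 = 16
b . b = 1^2 + 1^2 + 4^2
= 1 + 1 + 16 = 18
Coefficient = 16/18
In lowest terms: 8/9


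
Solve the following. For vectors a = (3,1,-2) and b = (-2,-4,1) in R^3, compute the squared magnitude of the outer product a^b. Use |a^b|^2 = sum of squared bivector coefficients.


a wedge b = (a1*b2 - a2*b1)*e12 + (a1*b3 - a3*b1)*e13 + (a2*b3 - a3*b2)*e23
e12 coeff: 3*(-4) - 1*(-2) = -12 - (-2) = -10
e13 coeff: 3*1 - (-2)*(-2) = 3 - 4 = -1
e23 coeff: 1*1 - (-2)*(-4) = 1 - 8 = -7
|a wedge b|^2 = (-10)^2 + (-1)^2 + (-7)^2
= 100 + 1 + 49
= 150


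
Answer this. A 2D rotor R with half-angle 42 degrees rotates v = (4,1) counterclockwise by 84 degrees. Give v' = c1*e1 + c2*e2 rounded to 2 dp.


Rotor R = cos(42deg) - sin(42deg)*e12
Rotation angle theta = 2 * 42 = 84 degrees
v' = R*v*~R rotates v by theta.
cos(84deg) = 0.1045, sin(84deg) = 0.9945
v'_1 = 4*cos(84deg) - 1*sin(84deg)
= 4*0.1045 - 1*0.9945
= -0.58
v'_2 = 4*sin(84deg) + 1*cos(84deg)
= 4*0.9945 + 1*0.1045
= 4.08
v' = -0.58*e1 + 4.08*e2


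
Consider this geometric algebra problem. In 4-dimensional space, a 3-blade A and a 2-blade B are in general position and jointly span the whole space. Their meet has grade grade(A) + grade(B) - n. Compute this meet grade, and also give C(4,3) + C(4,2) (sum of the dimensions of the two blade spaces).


Meet grade = grade(A) + grade(B) - n
= 3 + 2 - 4 = 1
C(4,3) = 4
C(4,2) = 6
dim_A + dim_B = 4 + 6 = 10


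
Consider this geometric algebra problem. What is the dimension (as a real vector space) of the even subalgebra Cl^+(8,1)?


Even subalgebra dimension = 2^(n-1)
n = 8 + 1 = 9
2^(9 - 1) = 2^8 = 256
Verification: sum of C(9,k) for even k = 1 + 36 + 126 + 84 + 9 = 256
Result = 256


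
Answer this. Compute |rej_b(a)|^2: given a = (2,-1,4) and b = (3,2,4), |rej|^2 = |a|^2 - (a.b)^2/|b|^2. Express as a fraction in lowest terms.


|a|^2 = 2^2 + (-1)^2 + 4^2 = 21
|b|^2 = 3^2 + 2^2 + 4^2 = 29
a . b = 2*3 + (-1)*2 + 4*4 = 20
(a.b)^2 = 20^2 = 400
|rej|^2 = 21 - 400/29
= (609 - 400)/29
= 209/29
In lowest terms: 209/29


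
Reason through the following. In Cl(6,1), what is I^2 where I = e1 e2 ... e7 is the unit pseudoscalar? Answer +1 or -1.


The pseudoscalar I = e1...e_n (product of all n generators) of Cl(p,q) satisfies I^2 = (-1)^(q + n(n-1)/2).
p = 6, q = 1, n = p + q = 7
n(n-1)/2 = 7 * 6 / 2 = 21
Exponent = q + n(n-1)/2 = 1 + 21 = 22
I^2 = (-1)^22 = +1


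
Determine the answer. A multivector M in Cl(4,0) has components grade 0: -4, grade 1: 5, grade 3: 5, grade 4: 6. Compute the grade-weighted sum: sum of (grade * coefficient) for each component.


Grade-weighted sum = sum of grade_k * coefficient_k
0*(-4) = 0
1*5 = 5
3*5 = 15
4*6 = 24
Total = 0 + 5 + 15 + 24 = 44


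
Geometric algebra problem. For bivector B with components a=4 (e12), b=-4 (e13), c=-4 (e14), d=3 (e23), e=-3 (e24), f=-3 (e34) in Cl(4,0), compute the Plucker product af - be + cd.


Plucker relation: af - be + cd
a*f = 4*(-3) = -12
b*e = (-4)*(-3) = 12
c*d = (-4)*3 = -12
af - be + cd = -12 - 12 + (-12)
= -36


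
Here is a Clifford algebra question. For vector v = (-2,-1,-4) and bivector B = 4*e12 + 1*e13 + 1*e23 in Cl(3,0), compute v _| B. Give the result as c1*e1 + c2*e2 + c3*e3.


Left contraction v _| B = <vB>_1 (grade-1 part of the geometric product vB).
Using e1_|e12 = e2, e2_|e12 = -e1, e1_|e13 = e3, e3_|e13 = -e1, e2_|e23 = e3, e3_|e23 = -e2:
e1 coeff: -v2*b12 - v3*b13 = -(-1)*(4) - (-4)*(1) = 8
e2 coeff: v1*b12 - v3*b23 = (-2)*(4) - (-4)*(1) = -4
e3 coeff: v1*b13 + v2*b23 = (-2)*(1) + (-1)*(1) = -3
v _| B = 8*e1 - 4*e2 - 3*e3


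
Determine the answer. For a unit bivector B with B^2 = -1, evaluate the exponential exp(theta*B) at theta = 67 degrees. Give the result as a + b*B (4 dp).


For a unit bivector B with B^2 = -1, the exponential series gives
e^(theta*B) = cos(theta) + sin(theta)*B (the GA analogue of Euler's formula).
theta = 67 degrees = 1.169371 rad
cos(67 deg) = 0.3907
sin(67 deg) = 0.9205
exp(theta*B) = 0.3907 + 0.9205*B


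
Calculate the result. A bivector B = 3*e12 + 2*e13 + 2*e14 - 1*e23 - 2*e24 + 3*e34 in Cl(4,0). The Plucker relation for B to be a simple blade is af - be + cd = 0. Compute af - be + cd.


Plucker relation: af - be + cd
a*f = 3*3 = 9
b*e = 2*(-2) = -4
c*d = 2*(-1) = -2
af - be + cd = 9 - (-4) + (-2)
= 11


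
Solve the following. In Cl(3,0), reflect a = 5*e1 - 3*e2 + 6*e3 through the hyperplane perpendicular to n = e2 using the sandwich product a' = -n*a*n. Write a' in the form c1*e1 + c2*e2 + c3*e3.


Reflection formula: a' = -n*a*n, with n = e2 (unit vector, n^2 = 1).
For reflection through hyperplane perp to e2:
The component along e2 flips sign, others stay.
a = (5, -3, 6)
a' = (5, 3, 6)
a' = 5*e1 + 3*e2 + 6*e3


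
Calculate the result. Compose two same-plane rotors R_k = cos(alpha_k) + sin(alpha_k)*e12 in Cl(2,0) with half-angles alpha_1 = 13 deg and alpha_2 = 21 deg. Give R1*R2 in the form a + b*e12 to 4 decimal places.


Same-plane rotors commute and their half-angles add:
R1*R2 = cos(a1 + a2) + sin(a1 + a2)*e12.
a1 + a2 = 13 + 21 = 34 deg
cos(34 deg) = 0.8290
sin(34 deg) = 0.5592
R1*R2 = 0.8290 + 0.5592*e12


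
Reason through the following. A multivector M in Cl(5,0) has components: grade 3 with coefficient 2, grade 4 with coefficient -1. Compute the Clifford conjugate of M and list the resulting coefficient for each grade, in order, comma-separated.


Clifford conjugate sign for grade k: (-1)^(k(k+1)/2)
Grade 3: (-1)^(3*4/2) = (-1)^6 = 1, coeff 2 -> 2
Grade 4: (-1)^(4*5/2) = (-1)^10 = 1, coeff -1 -> -1
Conjugated coefficients: 2, -1


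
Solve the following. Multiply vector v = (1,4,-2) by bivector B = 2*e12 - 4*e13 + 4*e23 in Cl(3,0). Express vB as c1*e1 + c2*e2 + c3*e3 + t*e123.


vB has grade-1 (vector) and grade-3 (trivector) parts: vB = (v _| B) + (v ^ B).
Vector part <vB>_1:
  e1: -v2*b12 - v3*b13 = -(4)*(2) - (-2)*(-4) = -16
  e2: v1*b12 - v3*b23 = (1)*(2) - (-2)*(4) = 10
  e3: v1*b13 + v2*b23 = (1)*(-4) + (4)*(4) = 12
Trivector part <vB>_3:
  e123: v1*b23 - v2*b13 + v3*b12 = (1)*(4) - (4)*(-4) + (-2)*(2) = 16
vB = -16*e1 + 10*e2 + 12*e3 + 16*e123


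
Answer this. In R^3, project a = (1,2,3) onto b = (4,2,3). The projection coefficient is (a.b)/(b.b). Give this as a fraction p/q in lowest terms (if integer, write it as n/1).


Projection coefficient = (a . b) / (b . b)
a . b = 1*4 + 2*2 + 3*3
= 4 + 4 + 9 = 17
b . b = 4^2 + 2^2 + 3^2
= 16 + 4 + 9 = 29
Coefficient = 17/29
In lowest terms: 17/29


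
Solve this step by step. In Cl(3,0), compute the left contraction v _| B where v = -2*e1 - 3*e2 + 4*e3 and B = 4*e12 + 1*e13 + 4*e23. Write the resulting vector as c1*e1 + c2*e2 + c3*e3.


Left contraction v _| B = <vB>_1 (grade-1 part of the geometric product vB).
Using e1_|e12 = e2, e2_|e12 = -e1, e1_|e13 = e3, e3_|e13 = -e1, e2_|e23 = e3, e3_|e23 = -e2:
e1 coeff: -v2*b12 - v3*b13 = -(-3)*(4) - (4)*(1) = 8
e2 coeff: v1*b12 - v3*b23 = (-2)*(4) - (4)*(4) = -24
e3 coeff: v1*b13 + v2*b23 = (-2)*(1) + (-3)*(4) = -14
v _| B = 8*e1 - 24*e2 - 14*e3


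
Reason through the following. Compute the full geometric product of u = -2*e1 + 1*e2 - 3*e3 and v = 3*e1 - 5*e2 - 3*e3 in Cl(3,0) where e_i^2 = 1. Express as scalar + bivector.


In Cl(3,0): e_i^2 = 1, e_ie_j = -e_je_i for i != j.
Scalar part = u . v = (-2)*3 + 1*(-5) + (-3)*(-3)
= -6 + (-5) + 9 = -2
e12 coeff = (-2)*(-5) - 1*3 = 10 - 3 = 7
e13 coeff = (-2)*(-3) - (-3)*3 = 6 - (-9) = 15
e23 coeff = 1*(-3) - (-3)*(-5) = -3 - 15 = -18
uv = -2 + 7*e12 + 15*e13 - 18*e23


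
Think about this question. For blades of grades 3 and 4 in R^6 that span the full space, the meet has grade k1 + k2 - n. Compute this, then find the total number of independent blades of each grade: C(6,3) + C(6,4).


Meet grade = grade(A) + grade(B) - n
= 3 + 4 - 6 = 1
C(6,3) = 20
C(6,4) = 15
dim_A + dim_B = 20 + 15 = 35


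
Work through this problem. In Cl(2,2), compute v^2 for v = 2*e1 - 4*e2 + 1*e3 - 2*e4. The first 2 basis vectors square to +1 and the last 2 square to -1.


v^2 = sum of c_i^2 * e_i^2
Positive signature terms (e_i^2 = +1): 2^2 + (-4)^2 = 20
Negative signature terms (e_j^2 = -1): 1^2 + (-2)^2 = 5
v^2 = 20 - 5 = 15


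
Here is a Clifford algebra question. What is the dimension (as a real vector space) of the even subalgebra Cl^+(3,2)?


Even subalgebra dimension = 2^(n-1)
n = 3 + 2 = 5
2^(5 - 1) = 2^4 = 16
Verification: sum of C(5,k) for even k = 1 + 10 + 5 = 16
Result = 16


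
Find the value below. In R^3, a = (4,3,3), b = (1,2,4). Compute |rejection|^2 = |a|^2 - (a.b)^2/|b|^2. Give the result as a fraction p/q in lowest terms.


|a|^2 = 4^2 + 3^2 + 3^2 = 34
|b|^2 = 1^2 + 2^2 + 4^2 = 21
a . b = 4*1 + 3*2 + 3*4 = 22
(a.b)^2 = 22^2 = 484
|rej|^2 = 34 - 484/21
= (714 - 484)/21
= 230/21
In lowest terms: 230/21


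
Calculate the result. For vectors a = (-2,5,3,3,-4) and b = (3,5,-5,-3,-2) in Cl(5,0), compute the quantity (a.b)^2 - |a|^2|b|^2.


a . b = (-2)*3 + 5*5 + 3*(-5) + 3*(-3) + (-4)*(-2)
= -6 + 25 + (-15) + (-9) + 8 = 3
|a|^2 = (-2)^2 + 5^2 + 3^2 + 3^2 + (-4)^2 = 63
|b|^2 = 3^2 + 5^2 + (-5)^2 + (-3)^2 + (-2)^2 = 72
(a.b)^2 = 3^2 = 9
|a|^2 * |b|^2 = 63 * 72 = 4536
Result = 9 - 4536 = -4527


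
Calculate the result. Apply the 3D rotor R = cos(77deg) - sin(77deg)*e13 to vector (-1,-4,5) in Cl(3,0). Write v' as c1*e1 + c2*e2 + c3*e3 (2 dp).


Rotor R = cos(77deg) - sin(77deg)*e13
Rotation angle theta = 2 * 77 = 154 degrees in the e13 plane (e1 -> e3).
The component perpendicular to the plane (e2) is invariant: v'_2 = v2 = -4.00
cos(154deg) = -0.8988, sin(154deg) = 0.4384
v'_1 = v1*cos(theta) - v3*sin(theta) = -1*(-0.8988) - 5*0.4384 = -1.29
v'_3 = v1*sin(theta) + v3*cos(theta) = -1*0.4384 + 5*(-0.8988) = -4.93
v' = -1.29*e1 - 4.00*e2 - 4.93*e3


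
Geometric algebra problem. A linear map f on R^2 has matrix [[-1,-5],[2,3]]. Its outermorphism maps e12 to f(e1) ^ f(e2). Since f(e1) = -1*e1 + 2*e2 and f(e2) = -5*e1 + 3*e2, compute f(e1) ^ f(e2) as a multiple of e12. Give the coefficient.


The outermorphism of a linear map f sends e1^e2 to f(e1)^f(e2).
f(e1) = -1*e1 + 2*e2
f(e2) = -5*e1 + 3*e2
f(e1) ^ f(e2) = (-1*e1 + 2*e2) ^ (-5*e1 + 3*e2)
= (-1)*3*e12 + 2*(-5)*e21
= (-3 - (-10))*e12
= 7*e12
Coefficient = 7


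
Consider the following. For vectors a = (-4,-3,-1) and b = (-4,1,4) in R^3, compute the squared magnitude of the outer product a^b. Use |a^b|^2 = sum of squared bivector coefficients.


a wedge b = (a1*b2 - a2*b1)*e12 + (a1*b3 - a3*b1)*e13 + (a2*b3 - a3*b2)*e23
e12 coeff: (-4)*1 - (-3)*(-4) = -4 - 12 = -16
e13 coeff: (-4)*4 - (-1)*(-4) = -16 - 4 = -20
e23 coeff: (-3)*4 - (-1)*1 = -12 - (-1) = -11
|a wedge b|^2 = (-16)^2 + (-20)^2 + (-11)^2
= 256 + 400 + 121
= 777


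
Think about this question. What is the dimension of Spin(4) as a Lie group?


Spin(n) double-covers SO(n); both have Lie algebra so(n) of dimension n(n-1)/2.
n = 4
n(n-1) = 4 * 3 = 12
dim Spin(4) = 12/2 = 6


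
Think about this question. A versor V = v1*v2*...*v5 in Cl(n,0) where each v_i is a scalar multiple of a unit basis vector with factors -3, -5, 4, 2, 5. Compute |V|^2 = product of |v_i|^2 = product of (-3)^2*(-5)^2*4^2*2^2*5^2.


Each vector v_i has |v_i|^2 = s_i^2
Squared scales: (-3)^2 = 9, (-5)^2 = 25, 4^2 = 16, 2^2 = 4, 5^2 = 25
|V|^2 = 9 * 25 * 16 * 4 * 25
= 360000


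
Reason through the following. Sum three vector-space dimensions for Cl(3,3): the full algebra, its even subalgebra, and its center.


n = 3 + 3 = 6
Total dim = 2^6 = 64
Even subalgebra dim = 2^5 = 32
n is even, so center dim = 1
Sum = 64 + 32 + 1 = 97


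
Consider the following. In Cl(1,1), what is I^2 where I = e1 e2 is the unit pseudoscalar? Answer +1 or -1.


The pseudoscalar I = e1...e_n (product of all n generators) of Cl(p,q) satisfies I^2 = (-1)^(q + n(n-1)/2).
p = 1, q = 1, n = p + q = 2
n(n-1)/2 = 2 * 1 / 2 = 1
Exponent = q + n(n-1)/2 = 1 + 1 = 2
I^2 = (-1)^2 = +1


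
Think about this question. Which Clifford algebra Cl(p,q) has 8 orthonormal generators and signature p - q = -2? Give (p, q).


We need p + q = 8 and p - q = -2.
Adding: 2p = 8 + (-2) = 6, so p = 3.
Then q = 8 - 3 = 5.
(p, q) = (3, 5)


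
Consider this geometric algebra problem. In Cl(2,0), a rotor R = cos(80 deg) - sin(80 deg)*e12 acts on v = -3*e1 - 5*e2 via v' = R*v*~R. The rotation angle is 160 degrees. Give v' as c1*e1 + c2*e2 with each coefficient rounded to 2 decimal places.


Rotor R = cos(80deg) - sin(80deg)*e12
Rotation angle theta = 2 * 80 = 160 degrees
v' = R*v*~R rotates v by theta.
cos(160deg) = -0.9397, sin(160deg) = 0.3420
v'_1 = -3*cos(160deg) - (-5)*sin(160deg)
= -3*(-0.9397) - (-5)*0.3420
= 4.53
v'_2 = -3*sin(160deg) + (-5)*cos(160deg)
= -3*0.3420 + (-5)*(-0.9397)
= 3.67
v' = 4.53*e1 + 3.67*e2


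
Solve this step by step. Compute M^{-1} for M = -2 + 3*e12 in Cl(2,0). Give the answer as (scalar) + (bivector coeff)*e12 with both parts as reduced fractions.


M = -2 + 3*e12, where e12^2 = -1.
Since M commutes with its reverse ~M = a - b*e12, M * ~M = a^2 - b^2*e12^2 = a^2 + b^2.
So M^{-1} = ~M / (a^2 + b^2) = (a - b*e12)/(a^2 + b^2).
a^2 + b^2 = 4 + 9 = 13
Scalar part = -2/13 = -2/13
Bivector coeff = -3/13 = -3/13
M^{-1} = -2/13 - 3/13*e12


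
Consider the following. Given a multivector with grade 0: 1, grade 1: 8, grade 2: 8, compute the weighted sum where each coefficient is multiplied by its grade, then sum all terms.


Grade-weighted sum = sum of grade_k * coefficient_k
0*1 = 0
1*8 = 8
2*8 = 16
Total = 0 + 8 + 16 = 24


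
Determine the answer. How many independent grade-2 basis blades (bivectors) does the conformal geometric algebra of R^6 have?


The conformal model of R^6 uses Cl(7,1) with m = 6 + 2 = 8 generators.
Number of grade-2 blades = C(m, 2) = C(8, 2)
= 8*7/2 = 28


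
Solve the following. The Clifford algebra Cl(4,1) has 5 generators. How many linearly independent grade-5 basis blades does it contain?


Number of grade-k basis blades in Cl(p,q) with n = p + q is C(n, k).
n = 4 + 1 = 5
C(5, 5) = 5! / (5! * 0!)
= 120 / (120 * 1)
= 1


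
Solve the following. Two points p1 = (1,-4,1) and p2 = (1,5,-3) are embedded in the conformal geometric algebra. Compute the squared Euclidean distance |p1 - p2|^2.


p1 - p2 = (0, -9, 4)
|p1 - p2|^2 = 0^2 + (-9)^2 + 4^2
= 0 + 81 + 16
= 97


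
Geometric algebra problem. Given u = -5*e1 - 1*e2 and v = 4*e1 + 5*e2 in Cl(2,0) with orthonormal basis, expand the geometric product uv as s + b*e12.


Expand: (-5*e1 - 1*e2)(4*e1 + 5*e2)
= (-5)*4*e1e1 + (-5)*5*e1e2 + (-1)*4*e2e1 + (-1)*5*e2e2
Using e1^2 = e2^2 = 1, e2e1 = -e1e2:
Scalar part s = (-5)*4 + (-1)*5 = -20 + (-5) = -25
Bivector part b = (-5)*5 - (-1)*4 = -25 - (-4) = -21
uv = -25 - 21*e12


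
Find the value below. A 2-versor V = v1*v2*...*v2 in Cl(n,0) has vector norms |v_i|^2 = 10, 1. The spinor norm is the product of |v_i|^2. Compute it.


Spinor norm N(V) = |v1|^2 * |v2|^2 * ... * |v2|^2
= 10 * 1
Running product: 10, 10
N(V) = 10


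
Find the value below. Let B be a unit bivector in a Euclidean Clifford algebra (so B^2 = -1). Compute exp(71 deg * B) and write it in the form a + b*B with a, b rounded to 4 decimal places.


For a unit bivector B with B^2 = -1, the exponential series gives
e^(theta*B) = cos(theta) + sin(theta)*B (the GA analogue of Euler's formula).
theta = 71 degrees = 1.239184 rad
cos(71 deg) = 0.3256
sin(71 deg) = 0.9455
exp(theta*B) = 0.3256 + 0.9455*B


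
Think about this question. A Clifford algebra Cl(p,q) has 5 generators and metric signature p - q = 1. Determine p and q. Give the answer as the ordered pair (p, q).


We need p + q = 5 and p - q = 1.
Adding: 2p = 5 + 1 = 6, so p = 3.
Then q = 5 - 3 = 2.
(p, q) = (3, 2)


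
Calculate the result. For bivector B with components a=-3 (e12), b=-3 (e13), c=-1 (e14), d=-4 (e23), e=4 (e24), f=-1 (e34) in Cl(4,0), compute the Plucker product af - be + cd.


Plucker relation: af - be + cd
a*f = (-3)*(-1) = 3
b*e = (-3)*4 = -12
c*d = (-1)*(-4) = 4
af - be + cd = 3 - (-12) + 4
= 19


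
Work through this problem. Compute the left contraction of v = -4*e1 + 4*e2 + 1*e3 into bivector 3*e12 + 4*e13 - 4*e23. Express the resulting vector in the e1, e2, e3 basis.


Left contraction v _| B = <vB>_1 (grade-1 part of the geometric product vB).
Using e1_|e12 = e2, e2_|e12 = -e1, e1_|e13 = e3, e3_|e13 = -e1, e2_|e23 = e3, e3_|e23 = -e2:
e1 coeff: -v2*b12 - v3*b13 = -(4)*(3) - (1)*(4) = -16
e2 coeff: v1*b12 - v3*b23 = (-4)*(3) - (1)*(-4) = -8
e3 coeff: v1*b13 + v2*b23 = (-4)*(4) + (4)*(-4) = -32
v _| B = -16*e1 - 8*e2 - 32*e3


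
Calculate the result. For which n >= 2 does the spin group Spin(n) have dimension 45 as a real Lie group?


dim Spin(n) = dim so(n) = n(n-1)/2.
Solve n(n-1)/2 = 45, i.e. n^2 - n - 90 = 0.
Discriminant = 1 + 8*45 = 361
n = (1 + sqrt(361))/2 = (1 + 19)/2 = 10


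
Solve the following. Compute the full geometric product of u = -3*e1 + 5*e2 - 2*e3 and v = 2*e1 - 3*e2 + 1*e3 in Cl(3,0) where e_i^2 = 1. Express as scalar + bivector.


In Cl(3,0): e_i^2 = 1, e_ie_j = -e_je_i for i != j.
Scalar part = u . v = (-3)*2 + 5*(-3) + (-2)*1
= -6 + (-15) + (-2) = -23
e12 coeff = (-3)*(-3) - 5*2 = 9 - 10 = -1
e13 coeff = (-3)*1 - (-2)*2 = -3 - (-4) = 1
e23 coeff = 5*1 - (-2)*(-3) = 5 - 6 = -1
uv = -23 - 1*e12 + 1*e13 - 1*e23


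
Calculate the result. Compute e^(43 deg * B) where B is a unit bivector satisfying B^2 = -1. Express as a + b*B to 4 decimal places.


For a unit bivector B with B^2 = -1, the exponential series gives
e^(theta*B) = cos(theta) + sin(theta)*B (the GA analogue of Euler's formula).
theta = 43 degrees = 0.750492 rad
cos(43 deg) = 0.7314
sin(43 deg) = 0.6820
exp(theta*B) = 0.7314 + 0.6820*B


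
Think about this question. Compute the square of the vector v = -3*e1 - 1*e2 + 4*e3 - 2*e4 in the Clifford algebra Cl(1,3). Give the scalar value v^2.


v^2 = sum of c_i^2 * e_i^2
Positive signature terms (e_i^2 = +1): (-3)^2 = 9
Negative signature terms (e_j^2 = -1): (-1)^2 + 4^2 + (-2)^2 = 21
v^2 = 9 - 21 = -12


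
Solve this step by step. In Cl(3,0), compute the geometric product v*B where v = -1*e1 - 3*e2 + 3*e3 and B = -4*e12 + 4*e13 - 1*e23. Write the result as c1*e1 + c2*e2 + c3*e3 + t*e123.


vB has grade-1 (vector) and grade-3 (trivector) parts: vB = (v _| B) + (v ^ B).
Vector part <vB>_1:
  e1: -v2*b12 - v3*b13 = -(-3)*(-4) - (3)*(4) = -24
  e2: v1*b12 - v3*b23 = (-1)*(-4) - (3)*(-1) = 7
  e3: v1*b13 + v2*b23 = (-1)*(4) + (-3)*(-1) = -1
Trivector part <vB>_3:
  e123: v1*b23 - v2*b13 + v3*b12 = (-1)*(-1) - (-3)*(4) + (3)*(-4) = 1
vB = -24*e1 + 7*e2 - 1*e3 + 1*e123


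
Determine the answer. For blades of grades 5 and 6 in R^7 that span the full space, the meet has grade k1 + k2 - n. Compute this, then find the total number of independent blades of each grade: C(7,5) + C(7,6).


Meet grade = grade(A) + grade(B) - n
= 5 + 6 - 7 = 4
C(7,5) = 21
C(7,6) = 7
dim_A + dim_B = 21 + 7 = 28


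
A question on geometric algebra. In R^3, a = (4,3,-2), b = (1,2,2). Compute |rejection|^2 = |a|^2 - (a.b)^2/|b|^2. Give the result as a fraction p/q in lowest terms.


|a|^2 = 4^2 + 3^2 + (-2)^2 = 29
|b|^2 = 1^2 + 2^2 + 2^2 = 9
a . b = 4*1 + 3*2 + (-2)*2 = 6
(a.b)^2 = 6^2 = 36
|rej|^2 = 29 - 36/9
= (261 - 36)/9
= 225/9
In lowest terms: 25/1


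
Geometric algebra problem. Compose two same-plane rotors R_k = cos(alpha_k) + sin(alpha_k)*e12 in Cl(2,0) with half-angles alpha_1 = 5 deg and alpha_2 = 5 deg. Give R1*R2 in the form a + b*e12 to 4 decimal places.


Same-plane rotors commute and their half-angles add:
R1*R2 = cos(a1 + a2) + sin(a1 + a2)*e12.
a1 + a2 = 5 + 5 = 10 deg
cos(10 deg) = 0.9848
sin(10 deg) = 0.1736
R1*R2 = 0.9848 + 0.1736*e12


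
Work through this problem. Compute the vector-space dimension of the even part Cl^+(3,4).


Even subalgebra dimension = 2^(n-1)
n = 3 + 4 = 7
2^(7 - 1) = 2^6 = 64
Verification: sum of C(7,k) for even k = 1 + 21 + 35 + 7 = 64
Result = 64


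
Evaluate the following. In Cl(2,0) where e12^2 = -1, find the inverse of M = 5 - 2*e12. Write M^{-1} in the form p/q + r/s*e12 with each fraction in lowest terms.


M = 5 - 2*e12, where e12^2 = -1.
Since M commutes with its reverse ~M = a - b*e12, M * ~M = a^2 - b^2*e12^2 = a^2 + b^2.
So M^{-1} = ~M / (a^2 + b^2) = (a - b*e12)/(a^2 + b^2).
a^2 + b^2 = 25 + 4 = 29
Scalar part = 5/29 = 5/29
Bivector coeff = 2/29 = 2/29
M^{-1} = 5/29 + 2/29*e12


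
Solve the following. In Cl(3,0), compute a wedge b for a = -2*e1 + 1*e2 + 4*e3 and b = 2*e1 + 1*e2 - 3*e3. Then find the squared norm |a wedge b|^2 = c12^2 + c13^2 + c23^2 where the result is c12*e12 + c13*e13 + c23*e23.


a wedge b = (a1*b2 - a2*b1)*e12 + (a1*b3 - a3*b1)*e13 + (a2*b3 - a3*b2)*e23
e12 coeff: (-2)*1 - 1*2 = -2 - 2 = -4
e13 coeff: (-2)*(-3) - 4*2 = 6 - 8 = -2
e23 coeff: 1*(-3) - 4*1 = -3 - 4 = -7
|a wedge b|^2 = (-4)^2 + (-2)^2 + (-7)^2
= 16 + 4 + 49
= 69


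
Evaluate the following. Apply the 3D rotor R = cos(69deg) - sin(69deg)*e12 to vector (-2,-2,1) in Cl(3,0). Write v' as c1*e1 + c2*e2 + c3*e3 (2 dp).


Rotor R = cos(69deg) - sin(69deg)*e12
Rotation angle theta = 2 * 69 = 138 degrees in the e12 plane (e1 -> e2).
The component perpendicular to the plane (e3) is invariant: v'_3 = v3 = 1.00
cos(138deg) = -0.7431, sin(138deg) = 0.6691
v'_1 = v1*cos(theta) - v2*sin(theta) = -2*(-0.7431) - (-2)*0.6691 = 2.82
v'_2 = v1*sin(theta) + v2*cos(theta) = -2*0.6691 + (-2)*(-0.7431) = 0.15
v' = 2.82*e1 + 0.15*e2 + 1.00*e3


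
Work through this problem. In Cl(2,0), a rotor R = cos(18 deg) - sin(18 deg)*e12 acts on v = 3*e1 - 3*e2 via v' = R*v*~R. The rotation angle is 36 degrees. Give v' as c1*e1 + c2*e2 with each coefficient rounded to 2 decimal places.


Rotor R = cos(18deg) - sin(18deg)*e12
Rotation angle theta = 2 * 18 = 36 degrees
v' = R*v*~R rotates v by theta.
cos(36deg) = 0.8090, sin(36deg) = 0.5878
v'_1 = 3*cos(36deg) - (-3)*sin(36deg)
= 3*0.8090 - (-3)*0.5878
= 4.19
v'_2 = 3*sin(36deg) + (-3)*cos(36deg)
= 3*0.5878 + (-3)*0.8090
= -0.66
v' = 4.19*e1 - 0.66*e2


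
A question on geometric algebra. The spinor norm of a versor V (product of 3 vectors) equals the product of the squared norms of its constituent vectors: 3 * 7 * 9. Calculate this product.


Spinor norm N(V) = |v1|^2 * |v2|^2 * ... * |v3|^2
= 3 * 7 * 9
Running product: 3, 21, 189
N(V) = 189


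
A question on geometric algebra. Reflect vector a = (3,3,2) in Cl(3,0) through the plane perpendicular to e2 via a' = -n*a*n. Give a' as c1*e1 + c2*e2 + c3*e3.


Reflection formula: a' = -n*a*n, with n = e2 (unit vector, n^2 = 1).
For reflection through hyperplane perp to e2:
The component along e2 flips sign, others stay.
a = (3, 3, 2)
a' = (3, -3, 2)
a' = 3*e1 - 3*e2 + 2*e3


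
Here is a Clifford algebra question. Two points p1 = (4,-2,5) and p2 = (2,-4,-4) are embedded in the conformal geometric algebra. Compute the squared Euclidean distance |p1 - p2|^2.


p1 - p2 = (2, 2, 9)
|p1 - p2|^2 = 2^2 + 2^2 + 9^2
= 4 + 4 + 81
= 89


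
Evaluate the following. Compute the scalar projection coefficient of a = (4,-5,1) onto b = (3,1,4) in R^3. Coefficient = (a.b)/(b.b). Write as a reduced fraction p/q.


Projection coefficient = (a . b) / (b . b)
a . b = 4*3 + (-5)*1 + 1*4
= 12 + (-5) + 4 = 11
b . b = 3^2 + 1^2 + 4^2
= 9 + 1 + 16 = 26
Coefficient = 11/26
In lowest terms: 11/26


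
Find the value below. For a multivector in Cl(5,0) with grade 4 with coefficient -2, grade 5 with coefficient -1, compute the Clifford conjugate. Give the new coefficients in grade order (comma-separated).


Clifford conjugate sign for grade k: (-1)^(k(k+1)/2)
Grade 4: (-1)^(4*5/2) = (-1)^10 = 1, coeff -2 -> -2
Grade 5: (-1)^(5*6/2) = (-1)^15 = -1, coeff -1 -> 1
Conjugated coefficients: -2, 1
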